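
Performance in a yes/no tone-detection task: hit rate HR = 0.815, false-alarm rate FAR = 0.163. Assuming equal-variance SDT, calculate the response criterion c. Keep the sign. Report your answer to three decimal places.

c = 0.043

z(H) = z(0.815) = 0.8965
z(FA) = z(0.163) = -0.9822
c = −½·[z(H) + z(FA)] = −0.5 × (0.8965 + (-0.9822)) = 0.04285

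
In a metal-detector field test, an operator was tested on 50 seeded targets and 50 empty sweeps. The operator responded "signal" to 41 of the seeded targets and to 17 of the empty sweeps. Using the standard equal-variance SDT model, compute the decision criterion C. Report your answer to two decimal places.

C = -0.25

H = 41/50 = 0.8200
FA = 17/50 = 0.3400
z(0.8200) = 0.9154, z(0.3400) = -0.4125
c = −½·[z(H) + z(FA)] = −0.5 × (0.9154 + (-0.4125)) = -0.25145
c < 0: the operator has a liberal response bias.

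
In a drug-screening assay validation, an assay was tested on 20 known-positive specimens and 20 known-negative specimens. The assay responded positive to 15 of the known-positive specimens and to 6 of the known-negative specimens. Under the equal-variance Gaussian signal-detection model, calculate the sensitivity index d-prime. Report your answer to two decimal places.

d-prime = 1.20

H = 15/20 = 0.7500
FA = 6/20 = 0.3000
z(H) = z(0.7500) = 0.674
z(FA) = z(0.3000) = -0.524
d' = z(H) − z(FA) = 0.674 − (-0.524) = 1.198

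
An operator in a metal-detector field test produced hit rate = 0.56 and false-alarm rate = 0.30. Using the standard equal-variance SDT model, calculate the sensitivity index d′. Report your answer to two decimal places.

Φ⁻¹(0.56) = 0.151, Φ⁻¹(0.30) = -0.524
d' = z(H) − z(FA) = 0.151 − (-0.524) = 0.675

d′ = 0.68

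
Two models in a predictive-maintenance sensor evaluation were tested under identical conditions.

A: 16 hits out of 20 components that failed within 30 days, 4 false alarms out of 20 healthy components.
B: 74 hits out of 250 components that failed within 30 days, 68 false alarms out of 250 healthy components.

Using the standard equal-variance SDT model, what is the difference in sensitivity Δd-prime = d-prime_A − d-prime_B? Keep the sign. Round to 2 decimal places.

A: z(0.8000) = 0.842, z(0.2000) = -0.842, d' = 1.684
B: z(0.2960) = -0.536, z(0.2720) = -0.607, d' = 0.071
Δd' = d'_A − d'_B = 1.684 − 0.071 = 1.613
A has the higher sensitivity.

Δd-prime = 1.61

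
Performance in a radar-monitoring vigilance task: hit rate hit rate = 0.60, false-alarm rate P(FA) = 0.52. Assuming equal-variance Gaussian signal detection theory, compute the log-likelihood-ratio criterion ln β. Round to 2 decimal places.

Φ⁻¹(H) = Φ⁻¹(0.60) = 0.253
Φ⁻¹(FA) = Φ⁻¹(0.52) = 0.050
ln β = −½·[z(H)² − z(FA)²] = −0.5 × (0.064 − 0.003) = -0.0305

ln β = -0.03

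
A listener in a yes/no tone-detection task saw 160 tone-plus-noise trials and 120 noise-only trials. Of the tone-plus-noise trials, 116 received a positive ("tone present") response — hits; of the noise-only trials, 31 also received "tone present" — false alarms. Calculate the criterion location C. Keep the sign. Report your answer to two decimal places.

H = 116/160 = 0.7250
FA = 31/120 = 0.2583
z(H) = 0.5978
z(FA) = -0.6486
c = −½·[z(H) + z(FA)] = −0.5 × (0.5978 + (-0.6486)) = 0.0254

C = 0.03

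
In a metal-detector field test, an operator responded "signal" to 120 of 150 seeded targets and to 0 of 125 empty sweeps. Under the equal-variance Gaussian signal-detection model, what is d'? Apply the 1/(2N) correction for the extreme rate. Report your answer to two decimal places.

The false-alarm rate is 0/125 = 0, so apply the 1/(2N) correction: FA → 1/(2·125) = 0.00400.
z(H) = z(0.80000) = 0.842
z(FA) = z(0.00400) = -2.652
d' = 0.842 − (-2.652) = 3.494

d' = 3.49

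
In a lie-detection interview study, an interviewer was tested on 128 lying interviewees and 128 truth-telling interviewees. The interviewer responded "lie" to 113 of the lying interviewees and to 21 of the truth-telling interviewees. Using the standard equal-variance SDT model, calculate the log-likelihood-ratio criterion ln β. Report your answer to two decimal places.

H = 113/128 = 0.8828
FA = 21/128 = 0.1641
z(H) = 1.189
z(FA) = -0.978
ln β = −½·[z(H)² − z(FA)²] = −0.5 × (1.414 − 0.956) = -0.229

ln β = -0.23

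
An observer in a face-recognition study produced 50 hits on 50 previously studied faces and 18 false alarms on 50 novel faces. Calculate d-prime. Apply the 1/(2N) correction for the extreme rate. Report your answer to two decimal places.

d-prime = 2.68

The hit rate is 50/50 = 1, so apply the 1/(2N) correction: H → 1 − 1/(2·50) = 0.99000.
z(H) = z(0.99000) = 2.326
z(FA) = z(0.36000) = -0.358
d' = 2.326 − (-0.358) = 2.684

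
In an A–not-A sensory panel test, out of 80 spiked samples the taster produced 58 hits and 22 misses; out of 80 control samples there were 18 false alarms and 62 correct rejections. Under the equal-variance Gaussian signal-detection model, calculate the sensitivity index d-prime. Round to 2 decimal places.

d-prime = 1.35

H = 58/80 = 0.7250
FA = 18/80 = 0.2250
z(H) = z(0.7250) = 0.598
z(FA) = z(0.2250) = -0.755
d' = z(H) − z(FA) = 0.598 − (-0.755) = 1.353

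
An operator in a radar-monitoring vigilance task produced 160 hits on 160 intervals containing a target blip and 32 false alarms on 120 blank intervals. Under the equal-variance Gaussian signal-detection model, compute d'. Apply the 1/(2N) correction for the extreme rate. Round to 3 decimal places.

d' = 3.357

The hit rate is 160/160 = 1, so apply the 1/(2N) correction: H → 1 − 1/(2·160) = 0.99687.
z(H) = z(0.99687) = 2.7338
z(FA) = z(0.26667) = -0.6229
d' = 2.7338 − (-0.6229) = 3.3567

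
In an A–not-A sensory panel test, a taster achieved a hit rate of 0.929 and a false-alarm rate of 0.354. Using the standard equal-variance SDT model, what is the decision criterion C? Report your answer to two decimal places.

z(H) = z(0.929) = 1.468
z(FA) = z(0.354) = -0.375
c = −½·[z(H) + z(FA)] = −0.5 × (1.468 + (-0.375)) = -0.5465
c < 0: the taster has a liberal response bias.

C = -0.55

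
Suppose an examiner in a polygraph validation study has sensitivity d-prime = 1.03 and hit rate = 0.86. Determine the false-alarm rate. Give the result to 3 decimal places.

false-alarm rate = 0.520

z(hit rate) = z(0.86) = 1.0803
z(FA) = z(H) − d' = 1.0803 − 1.03 = 0.0503
false-alarm rate = Φ(0.0503) = 0.5201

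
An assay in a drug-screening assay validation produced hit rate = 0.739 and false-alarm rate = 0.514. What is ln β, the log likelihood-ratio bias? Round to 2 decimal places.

ln β = -0.20

Φ⁻¹(H) = Φ⁻¹(0.739) = 0.640
Φ⁻¹(FA) = Φ⁻¹(0.514) = 0.035
ln β = −½·[z(H)² − z(FA)²] = −0.5 × (0.410 − 0.001) = -0.2045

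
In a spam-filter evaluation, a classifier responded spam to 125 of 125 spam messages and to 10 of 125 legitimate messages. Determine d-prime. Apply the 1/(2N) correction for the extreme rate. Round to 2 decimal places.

The hit rate is 125/125 = 1, so apply the 1/(2N) correction: H → 1 − 1/(2·125) = 0.99600.
z(H) = z(0.99600) = 2.652
z(FA) = z(0.08000) = -1.405
d' = 2.652 − (-1.405) = 4.057

d-prime = 4.06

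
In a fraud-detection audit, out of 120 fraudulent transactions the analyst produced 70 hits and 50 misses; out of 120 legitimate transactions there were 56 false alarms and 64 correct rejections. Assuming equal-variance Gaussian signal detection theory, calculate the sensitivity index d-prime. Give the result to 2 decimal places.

d-prime = 0.29

H = 70/120 = 0.5833
FA = 56/120 = 0.4667
Φ⁻¹(H) = Φ⁻¹(0.5833) = 0.210
Φ⁻¹(FA) = Φ⁻¹(0.4667) = -0.084
d' = z(H) − z(FA) = 0.210 − (-0.084) = 0.294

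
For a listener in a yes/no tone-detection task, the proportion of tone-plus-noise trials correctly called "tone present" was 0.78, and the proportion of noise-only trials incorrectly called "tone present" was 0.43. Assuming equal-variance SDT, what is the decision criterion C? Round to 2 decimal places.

z(0.78) = 0.772, z(0.43) = -0.176
c = −½·[z(H) + z(FA)] = −0.5 × (0.772 + (-0.176)) = -0.298

C = -0.30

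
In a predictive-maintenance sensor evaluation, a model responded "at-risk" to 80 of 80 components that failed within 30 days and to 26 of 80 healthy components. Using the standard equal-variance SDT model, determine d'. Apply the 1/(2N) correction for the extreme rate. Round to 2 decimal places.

d' = 2.95

The hit rate is 80/80 = 1, so apply the 1/(2N) correction: H → 1 − 1/(2·80) = 0.99375.
z(H) = z(0.99375) = 2.498
z(FA) = z(0.32500) = -0.454
d' = 2.498 − (-0.454) = 2.952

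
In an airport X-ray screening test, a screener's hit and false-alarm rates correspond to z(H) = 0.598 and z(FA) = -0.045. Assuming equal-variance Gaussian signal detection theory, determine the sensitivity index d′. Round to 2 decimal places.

d′ = 0.64

d' = z(H) − z(FA) = 0.598 − (-0.045) = 0.643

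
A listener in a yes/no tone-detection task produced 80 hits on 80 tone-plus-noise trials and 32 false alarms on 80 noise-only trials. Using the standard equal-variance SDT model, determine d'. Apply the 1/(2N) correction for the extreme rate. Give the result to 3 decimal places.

d' = 2.751

The hit rate is 80/80 = 1, so apply the 1/(2N) correction: H → 1 − 1/(2·80) = 0.99375.
z(H) = z(0.99375) = 2.4977
z(FA) = z(0.40000) = -0.2533
d' = 2.4977 − (-0.2533) = 2.7510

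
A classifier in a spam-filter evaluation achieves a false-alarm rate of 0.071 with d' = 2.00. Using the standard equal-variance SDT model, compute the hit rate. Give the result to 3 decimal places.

hit rate = 0.703

z(false-alarm rate) = z(0.071) = -1.4684
z(H) = z(FA) + d' = -1.4684 + 2.00 = 0.5316
hit rate = Φ(0.5316) = 0.7025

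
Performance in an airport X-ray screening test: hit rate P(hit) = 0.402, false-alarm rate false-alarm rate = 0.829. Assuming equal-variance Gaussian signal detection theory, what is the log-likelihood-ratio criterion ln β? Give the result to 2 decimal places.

ln β = 0.42

z(H) = -0.248
z(FA) = 0.950
ln β = −½·[z(H)² − z(FA)²] = −0.5 × (0.062 − 0.903) = 0.4205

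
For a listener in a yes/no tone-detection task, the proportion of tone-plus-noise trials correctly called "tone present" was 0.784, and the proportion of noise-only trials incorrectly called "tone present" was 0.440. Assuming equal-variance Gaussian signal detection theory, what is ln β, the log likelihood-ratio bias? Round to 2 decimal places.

ln β = -0.30

Φ⁻¹(H) = Φ⁻¹(0.784) = 0.786
Φ⁻¹(FA) = Φ⁻¹(0.440) = -0.151
ln β = −½·[z(H)² − z(FA)²] = −0.5 × (0.618 − 0.023) = -0.2975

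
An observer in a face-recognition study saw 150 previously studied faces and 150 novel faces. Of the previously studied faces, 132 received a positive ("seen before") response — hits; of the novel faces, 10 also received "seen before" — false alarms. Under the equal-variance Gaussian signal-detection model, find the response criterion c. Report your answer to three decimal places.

H = 132/150 = 0.8800
FA = 10/150 = 0.0667
z(H) = z(0.8800) = 1.1750
z(FA) = z(0.0667) = -1.5008
c = −½·[z(H) + z(FA)] = −0.5 × (1.1750 + (-1.5008)) = 0.1629
c > 0: the observer has a conservative response bias.

c = 0.163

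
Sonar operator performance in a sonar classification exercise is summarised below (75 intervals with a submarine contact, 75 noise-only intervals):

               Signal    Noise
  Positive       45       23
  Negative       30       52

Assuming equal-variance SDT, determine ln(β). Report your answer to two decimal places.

ln β = 0.10

H = 45/75 = 0.6000
FA = 23/75 = 0.3067
z(0.6000) = 0.253, z(0.3067) = -0.505
ln β = −½·[z(H)² − z(FA)²] = −0.5 × (0.064 − 0.255) = 0.0955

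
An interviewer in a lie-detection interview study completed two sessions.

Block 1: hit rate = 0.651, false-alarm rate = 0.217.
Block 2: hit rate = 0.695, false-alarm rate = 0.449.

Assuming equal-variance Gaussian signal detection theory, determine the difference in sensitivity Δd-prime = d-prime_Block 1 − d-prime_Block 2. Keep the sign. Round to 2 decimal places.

Block 1: z(0.651) = 0.388, z(0.217) = -0.782, d' = 1.170
Block 2: z(0.695) = 0.510, z(0.449) = -0.128, d' = 0.638
Δd' = d'_Block 1 − d'_Block 2 = 1.170 − 0.638 = 0.532
Block 1 has the higher sensitivity.

Δd-prime = 0.53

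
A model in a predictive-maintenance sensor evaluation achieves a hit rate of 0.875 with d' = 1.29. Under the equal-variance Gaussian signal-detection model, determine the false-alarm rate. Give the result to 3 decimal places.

false-alarm rate = 0.444

z(hit rate) = z(0.875) = 1.1503
z(FA) = z(H) − d' = 1.1503 − 1.29 = -0.1397
false-alarm rate = Φ(-0.1397) = 0.4444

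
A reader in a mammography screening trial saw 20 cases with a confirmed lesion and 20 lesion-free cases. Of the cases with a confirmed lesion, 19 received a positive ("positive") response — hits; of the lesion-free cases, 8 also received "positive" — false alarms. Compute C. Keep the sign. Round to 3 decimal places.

C = -0.696

H = 19/20 = 0.9500
FA = 8/20 = 0.4000
Φ⁻¹(0.9500) = 1.6449, Φ⁻¹(0.4000) = -0.2533
c = −½·[z(H) + z(FA)] = −0.5 × (1.6449 + (-0.2533)) = -0.6958
c < 0: the reader has a liberal response bias.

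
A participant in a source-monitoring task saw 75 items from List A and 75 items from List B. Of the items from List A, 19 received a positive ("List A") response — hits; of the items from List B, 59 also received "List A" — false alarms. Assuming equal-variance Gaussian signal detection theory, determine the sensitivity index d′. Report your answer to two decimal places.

d′ = -1.46

H = 19/75 = 0.2533
FA = 59/75 = 0.7867
Φ⁻¹(H) = Φ⁻¹(0.2533) = -0.664
Φ⁻¹(FA) = Φ⁻¹(0.7867) = 0.795
d' = z(H) − z(FA) = -0.664 − 0.795 = -1.459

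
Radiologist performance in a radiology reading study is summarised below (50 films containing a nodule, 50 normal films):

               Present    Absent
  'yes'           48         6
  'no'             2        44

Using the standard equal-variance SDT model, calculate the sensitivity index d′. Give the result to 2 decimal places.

d′ = 2.93

H = 48/50 = 0.9600
FA = 6/50 = 0.1200
Φ⁻¹(H) = Φ⁻¹(0.9600) = 1.7507
Φ⁻¹(FA) = Φ⁻¹(0.1200) = -1.1750
d' = z(H) − z(FA) = 1.7507 − (-1.1750) = 2.9257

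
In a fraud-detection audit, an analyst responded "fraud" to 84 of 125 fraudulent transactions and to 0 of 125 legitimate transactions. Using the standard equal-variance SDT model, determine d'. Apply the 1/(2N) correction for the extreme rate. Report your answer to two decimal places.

The false-alarm rate is 0/125 = 0, so apply the 1/(2N) correction: FA → 1/(2·125) = 0.00400.
z(H) = z(0.67200) = 0.445
z(FA) = z(0.00400) = -2.652
d' = 0.445 − (-2.652) = 3.097

d' = 3.10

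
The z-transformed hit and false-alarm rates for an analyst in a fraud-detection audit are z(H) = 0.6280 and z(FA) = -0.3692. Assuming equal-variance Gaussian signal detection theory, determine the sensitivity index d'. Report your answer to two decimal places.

d' = z(H) − z(FA) = 0.6280 − (-0.3692) = 0.9972

d' = 1.00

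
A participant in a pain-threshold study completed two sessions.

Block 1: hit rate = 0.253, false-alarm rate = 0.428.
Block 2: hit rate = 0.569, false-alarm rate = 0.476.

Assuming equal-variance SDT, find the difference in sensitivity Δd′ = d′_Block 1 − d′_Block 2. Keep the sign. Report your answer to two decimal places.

Block 1: z(0.253) = -0.665, z(0.428) = -0.181, d' = -0.484
Block 2: z(0.569) = 0.174, z(0.476) = -0.060, d' = 0.234
Δd' = d'_Block 1 − d'_Block 2 = -0.484 − 0.234 = -0.718
Block 2 has the higher sensitivity.

Δd′ = -0.72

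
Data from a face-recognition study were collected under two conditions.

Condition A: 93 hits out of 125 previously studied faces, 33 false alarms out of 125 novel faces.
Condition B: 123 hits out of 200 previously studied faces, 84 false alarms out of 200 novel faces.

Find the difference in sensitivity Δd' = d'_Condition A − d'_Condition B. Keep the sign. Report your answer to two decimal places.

Δd' = 0.79

Condition A: z(0.7440) = 0.656, z(0.2640) = -0.631, d' = 1.287
Condition B: z(0.6150) = 0.292, z(0.4200) = -0.202, d' = 0.494
Δd' = d'_Condition A − d'_Condition B = 1.287 − 0.494 = 0.793
Condition A has the higher sensitivity.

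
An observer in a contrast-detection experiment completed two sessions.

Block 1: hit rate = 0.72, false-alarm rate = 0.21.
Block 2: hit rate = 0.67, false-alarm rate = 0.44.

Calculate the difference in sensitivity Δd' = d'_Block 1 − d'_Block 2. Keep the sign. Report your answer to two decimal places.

Δd' = 0.80

Block 1: z(0.72) = 0.583, z(0.21) = -0.806, d' = 1.389
Block 2: z(0.67) = 0.440, z(0.44) = -0.151, d' = 0.591
Δd' = d'_Block 1 − d'_Block 2 = 1.389 − 0.591 = 0.798
Block 1 has the higher sensitivity.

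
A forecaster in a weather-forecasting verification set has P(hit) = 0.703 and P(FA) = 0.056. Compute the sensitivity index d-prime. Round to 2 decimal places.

z(H) = z(0.703) = 0.5330
z(FA) = z(0.056) = -1.5893
d' = z(H) − z(FA) = 0.5330 − (-1.5893) = 2.1223

d-prime = 2.12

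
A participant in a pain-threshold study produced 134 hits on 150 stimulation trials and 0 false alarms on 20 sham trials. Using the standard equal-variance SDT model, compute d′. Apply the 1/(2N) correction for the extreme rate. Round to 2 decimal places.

The false-alarm rate is 0/20 = 0, so apply the 1/(2N) correction: FA → 1/(2·20) = 0.02500.
z(H) = z(0.89333) = 1.244
z(FA) = z(0.02500) = -1.960
d' = 1.244 − (-1.960) = 3.204

d′ = 3.20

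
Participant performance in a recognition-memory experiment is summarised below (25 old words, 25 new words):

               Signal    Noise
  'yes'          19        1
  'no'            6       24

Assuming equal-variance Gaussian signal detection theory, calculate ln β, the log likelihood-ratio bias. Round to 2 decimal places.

H = 19/25 = 0.7600
FA = 1/25 = 0.0400
z(H) = z(0.7600) = 0.706
z(FA) = z(0.0400) = -1.751
ln β = −½·[z(H)² − z(FA)²] = −0.5 × (0.498 − 3.066) = 1.284

ln β = 1.28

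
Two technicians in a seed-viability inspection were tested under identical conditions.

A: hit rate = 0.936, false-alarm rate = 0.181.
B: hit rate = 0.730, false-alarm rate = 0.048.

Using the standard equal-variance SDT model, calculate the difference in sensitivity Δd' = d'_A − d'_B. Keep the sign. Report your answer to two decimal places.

A: z(0.936) = 1.522, z(0.181) = -0.912, d' = 2.434
B: z(0.730) = 0.613, z(0.048) = -1.665, d' = 2.278
Δd' = d'_A − d'_B = 2.434 − 2.278 = 0.156
A has the higher sensitivity.

Δd' = 0.16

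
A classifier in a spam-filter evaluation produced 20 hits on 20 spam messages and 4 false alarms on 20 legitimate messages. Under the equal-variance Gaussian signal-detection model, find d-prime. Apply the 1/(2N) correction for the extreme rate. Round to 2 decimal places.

d-prime = 2.80

The hit rate is 20/20 = 1, so apply the 1/(2N) correction: H → 1 − 1/(2·20) = 0.97500.
z(H) = z(0.97500) = 1.960
z(FA) = z(0.20000) = -0.842
d' = 1.960 − (-0.842) = 2.802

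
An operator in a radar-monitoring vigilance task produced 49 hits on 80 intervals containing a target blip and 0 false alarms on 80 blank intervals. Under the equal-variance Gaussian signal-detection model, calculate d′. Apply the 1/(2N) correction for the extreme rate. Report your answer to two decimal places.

d′ = 2.78

The false-alarm rate is 0/80 = 0, so apply the 1/(2N) correction: FA → 1/(2·80) = 0.00625.
z(H) = z(0.61250) = 0.286
z(FA) = z(0.00625) = -2.498
d' = 0.286 − (-2.498) = 2.784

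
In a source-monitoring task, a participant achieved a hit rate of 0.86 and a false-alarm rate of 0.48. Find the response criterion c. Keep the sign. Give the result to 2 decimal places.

c = -0.52

z(H) = 1.0803
z(FA) = -0.0502
c = −½·[z(H) + z(FA)] = −0.5 × (1.0803 + (-0.0502)) = -0.51505
c < 0: the participant has a liberal response bias.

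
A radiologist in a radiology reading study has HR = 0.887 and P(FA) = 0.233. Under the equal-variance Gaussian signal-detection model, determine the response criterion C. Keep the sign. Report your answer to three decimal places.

C = -0.241

z(H) = z(0.887) = 1.2107
z(FA) = z(0.233) = -0.7290
c = −½·[z(H) + z(FA)] = −0.5 × (1.2107 + (-0.7290)) = -0.24085
c < 0: the radiologist has a liberal response bias.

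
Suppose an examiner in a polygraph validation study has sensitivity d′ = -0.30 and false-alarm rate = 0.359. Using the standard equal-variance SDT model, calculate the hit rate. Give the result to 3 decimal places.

z(false-alarm rate) = z(0.359) = -0.3611
z(H) = z(FA) + d' = -0.3611 + (-0.30) = -0.6611
hit rate = Φ(-0.6611) = 0.2543

hit rate = 0.254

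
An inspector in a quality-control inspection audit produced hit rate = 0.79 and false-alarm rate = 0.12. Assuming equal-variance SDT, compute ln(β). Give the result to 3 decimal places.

ln β = 0.365

z(H) = z(0.79) = 0.8064
z(FA) = z(0.12) = -1.1750
ln β = −½·[z(H)² − z(FA)²] = −0.5 × (0.6503 − 1.3806) = 0.36515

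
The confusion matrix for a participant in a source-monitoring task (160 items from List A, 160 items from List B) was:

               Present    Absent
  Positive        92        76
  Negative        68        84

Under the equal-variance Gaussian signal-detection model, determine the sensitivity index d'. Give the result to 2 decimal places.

H = 92/160 = 0.5750
FA = 76/160 = 0.4750
Φ⁻¹(0.5750) = 0.1891, Φ⁻¹(0.4750) = -0.0627
d' = z(H) − z(FA) = 0.1891 − (-0.0627) = 0.2518

d' = 0.25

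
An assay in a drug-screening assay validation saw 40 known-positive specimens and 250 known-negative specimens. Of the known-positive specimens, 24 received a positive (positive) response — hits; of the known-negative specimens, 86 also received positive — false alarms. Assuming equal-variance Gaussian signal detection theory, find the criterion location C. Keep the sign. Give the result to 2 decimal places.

H = 24/40 = 0.6000
FA = 86/250 = 0.3440
Φ⁻¹(H) = Φ⁻¹(0.6000) = 0.253
Φ⁻¹(FA) = Φ⁻¹(0.3440) = -0.402
c = −½·[z(H) + z(FA)] = −0.5 × (0.253 + (-0.402)) = 0.0745
c > 0: the assay has a conservative response bias.

C = 0.07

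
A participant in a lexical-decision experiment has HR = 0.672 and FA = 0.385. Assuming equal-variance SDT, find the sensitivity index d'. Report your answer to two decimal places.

z(H) = z(0.672) = 0.4454
z(FA) = z(0.385) = -0.2924
d' = z(H) − z(FA) = 0.4454 − (-0.2924) = 0.7378

d' = 0.74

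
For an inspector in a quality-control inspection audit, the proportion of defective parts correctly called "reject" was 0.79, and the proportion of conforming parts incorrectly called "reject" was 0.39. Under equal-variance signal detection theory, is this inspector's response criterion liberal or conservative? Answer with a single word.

liberal

z(H) = 0.806, z(FA) = -0.279
c = −½·(z(H) + z(FA)) = -0.2635
c < 0 → liberal criterion (biased toward responding “yes”).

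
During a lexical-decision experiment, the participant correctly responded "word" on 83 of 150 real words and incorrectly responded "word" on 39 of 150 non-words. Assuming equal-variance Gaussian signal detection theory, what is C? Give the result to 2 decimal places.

H = 83/150 = 0.5533
FA = 39/150 = 0.2600
z(H) = z(0.5533) = 0.1340
z(FA) = z(0.2600) = -0.6433
c = −½·[z(H) + z(FA)] = −0.5 × (0.1340 + (-0.6433)) = 0.25465
c > 0: the participant has a conservative response bias.

C = 0.25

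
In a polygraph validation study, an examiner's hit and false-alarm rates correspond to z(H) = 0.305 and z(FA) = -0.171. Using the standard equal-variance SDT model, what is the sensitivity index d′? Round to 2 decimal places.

d' = z(H) − z(FA) = 0.305 − (-0.171) = 0.476

d′ = 0.48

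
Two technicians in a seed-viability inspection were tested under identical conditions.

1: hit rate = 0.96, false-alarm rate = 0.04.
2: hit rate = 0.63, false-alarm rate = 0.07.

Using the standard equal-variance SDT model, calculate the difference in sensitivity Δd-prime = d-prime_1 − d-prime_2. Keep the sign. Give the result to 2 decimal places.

1: z(0.96) = 1.751, z(0.04) = -1.751, d' = 3.502
2: z(0.63) = 0.332, z(0.07) = -1.476, d' = 1.808
Δd' = d'_1 − d'_2 = 3.502 − 1.808 = 1.694
1 has the higher sensitivity.

Δd-prime = 1.69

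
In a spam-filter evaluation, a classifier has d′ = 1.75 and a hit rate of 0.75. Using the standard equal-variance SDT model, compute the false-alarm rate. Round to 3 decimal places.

false-alarm rate = 0.141

z(hit rate) = z(0.75) = 0.6745
z(FA) = z(H) − d' = 0.6745 − 1.75 = -1.0755
false-alarm rate = Φ(-1.0755) = 0.1411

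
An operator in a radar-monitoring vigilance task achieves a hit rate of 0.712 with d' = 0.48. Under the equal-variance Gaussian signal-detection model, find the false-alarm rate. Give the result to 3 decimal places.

false-alarm rate = 0.532

z(hit rate) = z(0.712) = 0.5592
z(FA) = z(H) − d' = 0.5592 − 0.48 = 0.0792
false-alarm rate = Φ(0.0792) = 0.5316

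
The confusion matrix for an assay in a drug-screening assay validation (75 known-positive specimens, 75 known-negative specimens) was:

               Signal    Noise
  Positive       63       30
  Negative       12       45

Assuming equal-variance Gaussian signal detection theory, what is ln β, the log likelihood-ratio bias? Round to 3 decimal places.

ln β = -0.462

H = 63/75 = 0.8400
FA = 30/75 = 0.4000
Φ⁻¹(H) = Φ⁻¹(0.8400) = 0.9945
Φ⁻¹(FA) = Φ⁻¹(0.4000) = -0.2533
ln β = −½·[z(H)² − z(FA)²] = −0.5 × (0.9890 − 0.0642) = -0.4624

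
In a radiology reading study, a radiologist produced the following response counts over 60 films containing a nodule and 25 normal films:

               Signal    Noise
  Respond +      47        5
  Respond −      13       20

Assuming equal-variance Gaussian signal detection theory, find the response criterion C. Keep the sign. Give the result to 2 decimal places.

C = 0.03

H = 47/60 = 0.7833
FA = 5/25 = 0.2000
z(H) = z(0.7833) = 0.7834
z(FA) = z(0.2000) = -0.8416
c = −½·[z(H) + z(FA)] = −0.5 × (0.7834 + (-0.8416)) = 0.0291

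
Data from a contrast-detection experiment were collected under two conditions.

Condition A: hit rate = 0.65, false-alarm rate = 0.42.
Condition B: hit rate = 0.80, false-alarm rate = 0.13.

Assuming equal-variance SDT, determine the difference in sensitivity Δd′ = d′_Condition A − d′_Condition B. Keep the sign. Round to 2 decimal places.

Condition A: z(0.65) = 0.385, z(0.42) = -0.202, d' = 0.587
Condition B: z(0.80) = 0.842, z(0.13) = -1.126, d' = 1.968
Δd' = d'_Condition A − d'_Condition B = 0.587 − 1.968 = -1.381
Condition B has the higher sensitivity.

Δd′ = -1.38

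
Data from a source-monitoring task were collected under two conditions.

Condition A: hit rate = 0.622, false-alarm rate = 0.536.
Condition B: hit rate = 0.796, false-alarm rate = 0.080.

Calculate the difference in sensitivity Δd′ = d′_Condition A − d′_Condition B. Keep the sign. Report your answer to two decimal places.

Condition A: z(0.622) = 0.311, z(0.536) = 0.090, d' = 0.221
Condition B: z(0.796) = 0.827, z(0.080) = -1.405, d' = 2.232
Δd' = d'_Condition A − d'_Condition B = 0.221 − 2.232 = -2.011
Condition B has the higher sensitivity.

Δd′ = -2.01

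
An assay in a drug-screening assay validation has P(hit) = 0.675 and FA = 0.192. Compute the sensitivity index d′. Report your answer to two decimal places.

Φ⁻¹(H) = 0.4538
Φ⁻¹(FA) = -0.8705
d' = z(H) − z(FA) = 0.4538 − (-0.8705) = 1.3243

d′ = 1.32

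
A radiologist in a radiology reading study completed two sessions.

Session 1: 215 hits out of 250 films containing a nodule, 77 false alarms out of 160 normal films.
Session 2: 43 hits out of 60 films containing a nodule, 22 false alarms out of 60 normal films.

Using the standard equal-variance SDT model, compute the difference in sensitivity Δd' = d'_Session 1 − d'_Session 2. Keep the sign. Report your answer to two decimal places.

Δd' = 0.21

Session 1: z(0.8600) = 1.080, z(0.4813) = -0.047, d' = 1.127
Session 2: z(0.7167) = 0.573, z(0.3667) = -0.341, d' = 0.914
Δd' = d'_Session 1 − d'_Session 2 = 1.127 − 0.914 = 0.213
Session 1 has the higher sensitivity.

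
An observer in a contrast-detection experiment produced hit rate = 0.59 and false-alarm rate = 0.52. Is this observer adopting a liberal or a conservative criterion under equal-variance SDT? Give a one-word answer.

liberal

z(H) = 0.228, z(FA) = 0.050
c = −½·(z(H) + z(FA)) = -0.139
c < 0 → liberal criterion (biased toward responding “yes”).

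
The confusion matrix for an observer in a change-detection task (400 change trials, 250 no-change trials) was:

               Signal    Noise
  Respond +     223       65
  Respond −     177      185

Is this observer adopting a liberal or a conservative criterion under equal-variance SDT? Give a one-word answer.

conservative

z(H) = 0.145, z(FA) = -0.643
c = −½·(z(H) + z(FA)) = 0.249
c > 0 → conservative criterion (biased toward responding “no”).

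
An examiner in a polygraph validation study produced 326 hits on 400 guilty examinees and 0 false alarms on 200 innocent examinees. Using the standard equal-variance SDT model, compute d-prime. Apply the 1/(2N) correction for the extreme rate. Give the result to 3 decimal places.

The false-alarm rate is 0/200 = 0, so apply the 1/(2N) correction: FA → 1/(2·200) = 0.00250.
z(H) = z(0.81500) = 0.8965
z(FA) = z(0.00250) = -2.8070
d' = 0.8965 − (-2.8070) = 3.7035

d-prime = 3.704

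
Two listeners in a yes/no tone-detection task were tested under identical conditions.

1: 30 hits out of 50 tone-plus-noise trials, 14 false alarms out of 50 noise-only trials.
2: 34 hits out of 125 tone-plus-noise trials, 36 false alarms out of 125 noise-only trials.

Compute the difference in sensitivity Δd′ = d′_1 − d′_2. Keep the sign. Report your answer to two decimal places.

1: z(0.6000) = 0.253, z(0.2800) = -0.583, d' = 0.836
2: z(0.2720) = -0.607, z(0.2880) = -0.559, d' = -0.048
Δd' = d'_1 − d'_2 = 0.836 − (-0.048) = 0.884
1 has the higher sensitivity.

Δd′ = 0.88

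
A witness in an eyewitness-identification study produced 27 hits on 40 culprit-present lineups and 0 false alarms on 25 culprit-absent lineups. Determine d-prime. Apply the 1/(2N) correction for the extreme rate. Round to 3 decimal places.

The false-alarm rate is 0/25 = 0, so apply the 1/(2N) correction: FA → 1/(2·25) = 0.02000.
z(H) = z(0.67500) = 0.4538
z(FA) = z(0.02000) = -2.0537
d' = 0.4538 − (-2.0537) = 2.5075

d-prime = 2.508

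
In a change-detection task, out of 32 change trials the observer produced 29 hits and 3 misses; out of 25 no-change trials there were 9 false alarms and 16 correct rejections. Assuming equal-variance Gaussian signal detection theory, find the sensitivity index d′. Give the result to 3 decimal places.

H = 29/32 = 0.9062
FA = 9/25 = 0.3600
z(H) = 1.3177
z(FA) = -0.3585
d' = z(H) − z(FA) = 1.3177 − (-0.3585) = 1.6762

d′ = 1.676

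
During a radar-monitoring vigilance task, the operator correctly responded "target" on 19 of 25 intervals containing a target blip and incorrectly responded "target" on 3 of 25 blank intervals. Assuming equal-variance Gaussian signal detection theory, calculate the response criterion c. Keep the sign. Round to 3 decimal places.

H = 19/25 = 0.7600
FA = 3/25 = 0.1200
z(H) = 0.7063
z(FA) = -1.1750
c = −½·[z(H) + z(FA)] = −0.5 × (0.7063 + (-1.1750)) = 0.23435

c = 0.234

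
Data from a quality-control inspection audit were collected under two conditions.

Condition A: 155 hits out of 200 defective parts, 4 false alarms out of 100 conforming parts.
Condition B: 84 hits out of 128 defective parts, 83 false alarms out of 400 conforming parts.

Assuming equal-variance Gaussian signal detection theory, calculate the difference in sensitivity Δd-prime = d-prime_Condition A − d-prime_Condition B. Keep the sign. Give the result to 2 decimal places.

Condition A: z(0.7750) = 0.755, z(0.0400) = -1.751, d' = 2.506
Condition B: z(0.6562) = 0.402, z(0.2075) = -0.815, d' = 1.217
Δd' = d'_Condition A − d'_Condition B = 2.506 − 1.217 = 1.289
Condition A has the higher sensitivity.

Δd-prime = 1.29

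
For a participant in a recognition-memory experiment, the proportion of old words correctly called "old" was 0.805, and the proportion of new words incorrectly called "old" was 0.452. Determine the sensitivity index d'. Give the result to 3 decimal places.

z(H) = z(0.805) = 0.8596
z(FA) = z(0.452) = -0.1206
d' = z(H) − z(FA) = 0.8596 − (-0.1206) = 0.9802

d' = 0.980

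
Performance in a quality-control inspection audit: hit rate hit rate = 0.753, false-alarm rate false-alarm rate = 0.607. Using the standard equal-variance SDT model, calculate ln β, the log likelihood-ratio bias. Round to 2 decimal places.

z(H) = 0.684
z(FA) = 0.272
ln β = −½·[z(H)² − z(FA)²] = −0.5 × (0.468 − 0.074) = -0.197

ln β = -0.20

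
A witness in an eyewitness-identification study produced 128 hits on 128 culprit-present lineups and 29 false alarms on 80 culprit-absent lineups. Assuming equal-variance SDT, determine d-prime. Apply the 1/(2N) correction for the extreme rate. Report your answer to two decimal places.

The hit rate is 128/128 = 1, so apply the 1/(2N) correction: H → 1 − 1/(2·128) = 0.99609.
z(H) = z(0.99609) = 2.660
z(FA) = z(0.36250) = -0.352
d' = 2.660 − (-0.352) = 3.012

d-prime = 3.01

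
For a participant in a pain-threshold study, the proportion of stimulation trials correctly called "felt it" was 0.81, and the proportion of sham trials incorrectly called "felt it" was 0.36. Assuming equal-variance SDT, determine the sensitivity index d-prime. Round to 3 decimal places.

d-prime = 1.236

Φ⁻¹(H) = 0.8779
Φ⁻¹(FA) = -0.3585
d' = z(H) − z(FA) = 0.8779 − (-0.3585) = 1.2364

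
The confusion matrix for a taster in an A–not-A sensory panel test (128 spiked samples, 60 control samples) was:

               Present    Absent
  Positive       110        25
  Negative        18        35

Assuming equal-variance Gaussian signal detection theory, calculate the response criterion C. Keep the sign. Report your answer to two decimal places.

H = 110/128 = 0.8594
FA = 25/60 = 0.4167
Φ⁻¹(H) = Φ⁻¹(0.8594) = 1.078
Φ⁻¹(FA) = Φ⁻¹(0.4167) = -0.210
c = −½·[z(H) + z(FA)] = −0.5 × (1.078 + (-0.210)) = -0.434
c < 0: the taster has a liberal response bias.

C = -0.43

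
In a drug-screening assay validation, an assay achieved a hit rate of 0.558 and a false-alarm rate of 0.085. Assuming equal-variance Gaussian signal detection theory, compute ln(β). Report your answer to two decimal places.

Φ⁻¹(H) = 0.146
Φ⁻¹(FA) = -1.372
ln β = −½·[z(H)² − z(FA)²] = −0.5 × (0.021 − 1.882) = 0.9305

ln β = 0.93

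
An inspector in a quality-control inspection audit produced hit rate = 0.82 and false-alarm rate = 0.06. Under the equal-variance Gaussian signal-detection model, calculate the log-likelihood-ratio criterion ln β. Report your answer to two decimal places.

z(H) = 0.915
z(FA) = -1.555
ln β = −½·[z(H)² − z(FA)²] = −0.5 × (0.837 − 2.418) = 0.7905

ln β = 0.79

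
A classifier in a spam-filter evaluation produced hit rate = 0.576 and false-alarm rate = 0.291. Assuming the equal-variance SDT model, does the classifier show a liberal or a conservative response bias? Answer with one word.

conservative

z(H) = 0.192, z(FA) = -0.550
c = −½·(z(H) + z(FA)) = 0.179
c > 0 → conservative criterion (biased toward responding “no”).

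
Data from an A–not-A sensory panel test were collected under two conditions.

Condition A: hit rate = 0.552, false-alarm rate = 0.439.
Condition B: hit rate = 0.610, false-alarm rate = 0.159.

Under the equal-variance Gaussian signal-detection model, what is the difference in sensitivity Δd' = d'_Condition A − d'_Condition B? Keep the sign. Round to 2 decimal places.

Δd' = -0.99

Condition A: z(0.552) = 0.131, z(0.439) = -0.154, d' = 0.285
Condition B: z(0.610) = 0.279, z(0.159) = -0.999, d' = 1.278
Δd' = d'_Condition A − d'_Condition B = 0.285 − 1.278 = -0.993
Condition B has the higher sensitivity.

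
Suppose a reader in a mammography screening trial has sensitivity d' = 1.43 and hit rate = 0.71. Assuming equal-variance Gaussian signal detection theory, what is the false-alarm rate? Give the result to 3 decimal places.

false-alarm rate = 0.190

z(hit rate) = z(0.71) = 0.5534
z(FA) = z(H) − d' = 0.5534 − 1.43 = -0.8766
false-alarm rate = Φ(-0.8766) = 0.1904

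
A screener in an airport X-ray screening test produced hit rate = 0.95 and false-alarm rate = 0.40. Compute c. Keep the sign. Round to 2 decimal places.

Φ⁻¹(0.95) = 1.6449, Φ⁻¹(0.40) = -0.2533
c = −½·[z(H) + z(FA)] = −0.5 × (1.6449 + (-0.2533)) = -0.6958
c < 0: the screener has a liberal response bias.

c = -0.70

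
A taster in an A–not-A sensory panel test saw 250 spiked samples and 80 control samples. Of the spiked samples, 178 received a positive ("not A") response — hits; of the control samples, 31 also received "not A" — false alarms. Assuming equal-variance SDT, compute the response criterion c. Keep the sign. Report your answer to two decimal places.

H = 178/250 = 0.7120
FA = 31/80 = 0.3875
Φ⁻¹(H) = Φ⁻¹(0.7120) = 0.559
Φ⁻¹(FA) = Φ⁻¹(0.3875) = -0.286
c = −½·[z(H) + z(FA)] = −0.5 × (0.559 + (-0.286)) = -0.1365
c < 0: the taster has a liberal response bias.

c = -0.14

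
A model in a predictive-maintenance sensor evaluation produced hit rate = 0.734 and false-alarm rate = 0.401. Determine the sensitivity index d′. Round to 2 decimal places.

d′ = 0.88

z(0.734) = 0.625, z(0.401) = -0.251
d' = z(H) − z(FA) = 0.625 − (-0.251) = 0.876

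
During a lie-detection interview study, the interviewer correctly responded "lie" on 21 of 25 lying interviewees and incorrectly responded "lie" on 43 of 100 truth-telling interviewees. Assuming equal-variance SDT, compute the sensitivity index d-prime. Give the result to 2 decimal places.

d-prime = 1.17

H = 21/25 = 0.8400
FA = 43/100 = 0.4300
Φ⁻¹(H) = Φ⁻¹(0.8400) = 0.9945
Φ⁻¹(FA) = Φ⁻¹(0.4300) = -0.1764
d' = z(H) − z(FA) = 0.9945 − (-0.1764) = 1.1709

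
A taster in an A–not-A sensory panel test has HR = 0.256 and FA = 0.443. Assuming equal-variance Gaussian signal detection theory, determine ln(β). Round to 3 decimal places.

ln β = -0.205

z(H) = z(0.256) = -0.6557
z(FA) = z(0.443) = -0.1434
ln β = −½·[z(H)² − z(FA)²] = −0.5 × (0.4299 − 0.0206) = -0.20465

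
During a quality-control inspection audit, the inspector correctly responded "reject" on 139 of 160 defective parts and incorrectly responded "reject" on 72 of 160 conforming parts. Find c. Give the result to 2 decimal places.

H = 139/160 = 0.8688
FA = 72/160 = 0.4500
Φ⁻¹(0.8688) = 1.1207, Φ⁻¹(0.4500) = -0.1257
c = −½·[z(H) + z(FA)] = −0.5 × (1.1207 + (-0.1257)) = -0.4975

c = -0.50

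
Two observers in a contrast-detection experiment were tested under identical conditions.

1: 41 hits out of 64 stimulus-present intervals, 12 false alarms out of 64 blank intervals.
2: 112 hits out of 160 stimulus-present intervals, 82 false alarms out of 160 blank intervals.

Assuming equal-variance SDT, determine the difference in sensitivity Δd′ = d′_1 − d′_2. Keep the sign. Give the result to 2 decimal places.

1: z(0.6406) = 0.360, z(0.1875) = -0.887, d' = 1.247
2: z(0.7000) = 0.524, z(0.5125) = 0.031, d' = 0.493
Δd' = d'_1 − d'_2 = 1.247 − 0.493 = 0.754
1 has the higher sensitivity.

Δd′ = 0.75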